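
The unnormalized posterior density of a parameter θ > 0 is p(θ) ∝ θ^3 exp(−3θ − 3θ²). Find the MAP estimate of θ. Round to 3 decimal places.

θ̂_MAP = 0.500

ℓ'(θ) = 3/θ − 3 − 6θ. Setting this to zero and multiplying by θ: 6θ² + 3θ − 3 = 0.
θ = (−3 + √(3² + 4·6·3)) / (2·6) = (−3 + √81) / 12 = (−3 + 9)/12 = 1/2.
ℓ''(θ) = −3/θ² − 6 < 0, confirming a maximum.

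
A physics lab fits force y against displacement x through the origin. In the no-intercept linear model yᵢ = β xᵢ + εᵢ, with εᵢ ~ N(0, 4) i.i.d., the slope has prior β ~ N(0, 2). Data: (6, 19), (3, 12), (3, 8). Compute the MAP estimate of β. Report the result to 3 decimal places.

β̂_MAP = 3.107

log p(β | y) = −Σ(yᵢ − βxᵢ)²/(2·4) − β²/(2·2) + const.
Setting the derivative to zero: Σxᵢ(yᵢ − βxᵢ)/4 − β/2 = 0, so β = Σxᵢyᵢ / (Σxᵢ² + σ²/τ²).
Σxᵢyᵢ = 6·19 + 3·12 + 3·8 = 174; Σxᵢ² = 54; σ²/τ² = 2.
β̂_MAP = 174 / (54 + 2) = 174/56 ≈ 3.107.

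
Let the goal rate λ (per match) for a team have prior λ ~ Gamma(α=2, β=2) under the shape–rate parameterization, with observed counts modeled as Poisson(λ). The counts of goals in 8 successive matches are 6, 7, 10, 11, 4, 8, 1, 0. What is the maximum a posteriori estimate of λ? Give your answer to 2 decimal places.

λ̂_MAP = 4.80

Σxᵢ = 6+7+10+11+4+8+1+0 = 47, with n = 8.
Posterior ∝ λe^(−2λ) · λ^47e^(−8λ) = λ^48e^(−10λ), i.e. Gamma(shape=49, rate=10).
The mode of a Gamma(a, b) with a ≥ 1 (shape–rate) is (a−1)/b = 48/10 ≈ 4.80.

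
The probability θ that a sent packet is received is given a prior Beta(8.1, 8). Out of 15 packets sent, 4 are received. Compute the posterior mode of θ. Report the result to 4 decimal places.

Prior: Beta(8.1, 8).
Data: 4 successes in 15 trials. The binomial likelihood contributes θ^4(1−θ)^11, so the posterior is Beta(8.1+4, 8+11) = Beta(12.1, 19).
For Beta(a, b) with a, b > 1 the mode is (a−1)/(a+b−2) = 11.1/29.1 ≈ 0.3814.

θ̂_MAP = 0.3814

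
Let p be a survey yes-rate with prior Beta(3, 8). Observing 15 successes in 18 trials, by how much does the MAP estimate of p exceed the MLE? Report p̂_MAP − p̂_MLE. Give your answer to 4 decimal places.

MAP − MLE = -0.2037

Posterior is Beta(18, 11); MAP = (18−1)/(29−2) = 17/27 ≈ 0.62963.
MLE ignores the prior: p̂_MLE = k/n = 15/18 ≈ 0.83333.
Difference = 17/27 − 15/18 = -11/54 ≈ -0.2037.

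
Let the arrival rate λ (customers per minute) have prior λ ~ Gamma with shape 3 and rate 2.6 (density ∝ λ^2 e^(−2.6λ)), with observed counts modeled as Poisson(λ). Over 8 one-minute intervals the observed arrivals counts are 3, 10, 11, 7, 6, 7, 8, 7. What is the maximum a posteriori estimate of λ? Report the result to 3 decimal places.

λ̂_MAP = 5.755

Σxᵢ = 3+10+11+7+6+7+8+7 = 59, with n = 8.
Posterior ∝ λ^2e^(−2.6λ) · λ^59e^(−8λ) = λ^61e^(−10.6λ), i.e. Gamma(shape=62, rate=10.6).
The mode of a Gamma(a, b) with a ≥ 1 (shape–rate) is (a−1)/b = 61/10.6 ≈ 5.755.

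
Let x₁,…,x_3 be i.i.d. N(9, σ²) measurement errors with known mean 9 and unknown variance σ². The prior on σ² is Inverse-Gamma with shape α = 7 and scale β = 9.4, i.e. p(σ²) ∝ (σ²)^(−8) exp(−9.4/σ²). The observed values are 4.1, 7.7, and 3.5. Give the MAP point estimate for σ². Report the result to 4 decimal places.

σ̂²_MAP = 3.9342

Sum of squared deviations about the known mean: SS = (4.1−9)² + (7.7−9)² + (3.5−9)² = 55.95.
The Normal likelihood contributes (σ²)^(−n/2) exp(−SS/(2σ²)), so the posterior is Inverse-Gamma(α + n/2, β + SS/2) = Inverse-Gamma(8.5, 37.375).
The mode of Inverse-Gamma(a, b) is b/(a+1) = 37.375/9.5 ≈ 3.9342.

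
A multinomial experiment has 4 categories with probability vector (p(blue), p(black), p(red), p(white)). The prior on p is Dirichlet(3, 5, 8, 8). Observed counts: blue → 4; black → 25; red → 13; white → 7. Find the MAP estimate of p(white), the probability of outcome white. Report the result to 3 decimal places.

MAP estimate of p(white) = 0.203

The posterior is Dirichlet(αᵢ + nᵢ) = Dirichlet(7, 30, 21, 15).
For a Dirichlet(a₁,…,a_K) with all aᵢ > 1, the mode has j-th component (aⱼ − 1)/(Σaᵢ − K).
Here Σaᵢ = 73 and K = 4, so p(white) = (15 − 1)/(73 − 4) = 14/69 ≈ 0.203.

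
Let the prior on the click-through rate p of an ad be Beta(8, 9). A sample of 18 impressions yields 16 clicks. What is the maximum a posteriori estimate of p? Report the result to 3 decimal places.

Prior: Beta(8, 9).
Data: 16 successes in 18 trials. The binomial likelihood contributes p^16(1−p)^2, so the posterior is Beta(8+16, 9+2) = Beta(24, 11).
For Beta(a, b) with a, b > 1 the mode is (a−1)/(a+b−2) = 23/33 ≈ 0.697.

p̂_MAP = 0.697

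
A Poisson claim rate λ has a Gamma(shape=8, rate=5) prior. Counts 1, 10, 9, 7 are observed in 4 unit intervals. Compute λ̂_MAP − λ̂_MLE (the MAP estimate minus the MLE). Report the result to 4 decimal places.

Σxᵢ = 27. Posterior is Gamma(35, 9); MAP = (35−1)/9 = 34/9 ≈ 3.77778.
MLE = x̄ = 27/4 ≈ 6.75000.
Difference = 34/9 − 27/4 = -107/36 ≈ -2.9722.

MAP − MLE = -2.9722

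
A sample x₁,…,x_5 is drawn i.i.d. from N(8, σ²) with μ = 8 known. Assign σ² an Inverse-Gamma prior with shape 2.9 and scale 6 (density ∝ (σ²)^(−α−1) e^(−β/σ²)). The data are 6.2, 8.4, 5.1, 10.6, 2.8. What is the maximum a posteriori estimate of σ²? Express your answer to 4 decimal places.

Sum of squared deviations about the known mean: SS = (6.2−8)² + (8.4−8)² + (5.1−8)² + (10.6−8)² + (2.8−8)² = 45.61.
The Normal likelihood contributes (σ²)^(−n/2) exp(−SS/(2σ²)), so the posterior is Inverse-Gamma(α + n/2, β + SS/2) = Inverse-Gamma(5.4, 28.805).
The mode of Inverse-Gamma(a, b) is b/(a+1) = 28.805/6.4 ≈ 4.5008.

σ̂²_MAP = 4.5008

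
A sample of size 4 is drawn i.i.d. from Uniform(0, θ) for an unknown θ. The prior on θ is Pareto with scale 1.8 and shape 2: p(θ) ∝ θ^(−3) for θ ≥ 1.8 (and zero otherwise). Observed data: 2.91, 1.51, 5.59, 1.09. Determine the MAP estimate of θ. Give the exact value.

The Uniform(0, θ) likelihood is θ^(−n) for θ ≥ max(xᵢ), zero otherwise. Here max(xᵢ) = 5.59.
Posterior ∝ θ^(−3) · θ^(−4) = θ^(−7) on θ ≥ max(1.8, 5.59) = 5.59.
This density is strictly decreasing in θ, so the posterior mode lies at the lower boundary of the support.

θ̂_MAP = 5.59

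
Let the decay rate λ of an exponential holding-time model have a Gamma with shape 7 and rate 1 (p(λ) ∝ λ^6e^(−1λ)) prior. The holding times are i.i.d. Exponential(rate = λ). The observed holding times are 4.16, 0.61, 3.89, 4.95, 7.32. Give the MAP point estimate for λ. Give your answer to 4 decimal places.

The Exponential(rate=λ) likelihood is ∝ λ^n e^(−λΣtᵢ). Here n = 5 and Σtᵢ = 4.16 + 0.61 + 3.89 + 4.95 + 7.32 = 20.93.
Posterior ∝ λ^6e^(−1λ) · λ^5e^(−20.93λ) = λ^11e^(−21.93λ), i.e. Gamma(12, 21.93).
Mode = (a−1)/b = 11/21.93 ≈ 0.5016.

λ̂_MAP = 0.5016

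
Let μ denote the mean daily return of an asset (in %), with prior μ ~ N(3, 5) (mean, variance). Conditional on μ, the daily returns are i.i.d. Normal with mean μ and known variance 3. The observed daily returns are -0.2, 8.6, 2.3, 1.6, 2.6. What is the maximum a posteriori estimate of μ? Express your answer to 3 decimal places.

n = 5; x̄ = ((-0.2) + 8.6 + 2.3 + 1.6 + 2.6)/5 = 14.9/5 = 2.98.
For a Normal prior and Normal likelihood with known variance, the posterior is Normal; its mode equals its mean, the precision-weighted average.
Prior precision 1/σ₀² = 1/5 = 0.2; data precision n/σ² = 5/3.
μ̂ = (0.2·3 + (5/3)·2.98) / (0.2 + 5/3) = (167/30)/(28/15) = 167/56 ≈ 2.982.

μ̂_MAP = 2.982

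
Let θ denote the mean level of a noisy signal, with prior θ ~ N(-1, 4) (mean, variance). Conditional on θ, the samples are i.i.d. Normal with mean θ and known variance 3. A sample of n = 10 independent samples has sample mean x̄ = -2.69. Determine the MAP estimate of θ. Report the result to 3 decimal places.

n = 10, x̄ = -2.69.
For a Normal prior and Normal likelihood with known variance, the posterior is Normal; its mode equals its mean, the precision-weighted average.
Prior precision 1/σ₀² = 1/4 = 0.25; data precision n/σ² = 10/3.
θ̂ = (0.25·(-1) + (10/3)·(-2.69)) / (0.25 + 10/3) = (-553/60)/(43/12) = -553/215 ≈ -2.572.

θ̂_MAP = -2.572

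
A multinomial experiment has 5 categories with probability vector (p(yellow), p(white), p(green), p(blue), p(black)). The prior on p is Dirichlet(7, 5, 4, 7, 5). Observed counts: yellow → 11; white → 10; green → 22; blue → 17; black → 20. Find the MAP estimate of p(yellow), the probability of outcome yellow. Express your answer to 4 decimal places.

MAP estimate of p(yellow) = 0.1650

The posterior is Dirichlet(αᵢ + nᵢ) = Dirichlet(18, 15, 26, 24, 25).
For a Dirichlet(a₁,…,a_K) with all aᵢ > 1, the mode has j-th component (aⱼ − 1)/(Σaᵢ − K).
Here Σaᵢ = 108 and K = 5, so p(yellow) = (18 − 1)/(108 − 5) = 17/103 ≈ 0.1650.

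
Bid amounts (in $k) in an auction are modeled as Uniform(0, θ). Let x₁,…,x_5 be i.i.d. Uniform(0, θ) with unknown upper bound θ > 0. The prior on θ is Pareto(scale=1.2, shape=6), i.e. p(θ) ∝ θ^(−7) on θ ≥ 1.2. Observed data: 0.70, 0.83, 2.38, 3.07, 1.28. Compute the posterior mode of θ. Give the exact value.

θ̂_MAP = 3.07

The Uniform(0, θ) likelihood is θ^(−n) for θ ≥ max(xᵢ), zero otherwise. Here max(xᵢ) = 3.07.
Posterior ∝ θ^(−7) · θ^(−5) = θ^(−12) on θ ≥ max(1.2, 3.07) = 3.07.
This density is strictly decreasing in θ, so the posterior mode lies at the lower boundary of the support.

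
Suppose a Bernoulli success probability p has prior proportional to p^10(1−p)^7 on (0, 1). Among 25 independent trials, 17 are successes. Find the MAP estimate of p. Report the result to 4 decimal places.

p̂_MAP = 0.6429

The prior density ∝ p^10(1−p)^7 is the kernel of Beta(11, 8).
Data: 17 successes in 25 trials. The binomial likelihood contributes p^17(1−p)^8, so the posterior is Beta(11+17, 8+8) = Beta(28, 16).
For Beta(a, b) with a, b > 1 the mode is (a−1)/(a+b−2) = 27/42 ≈ 0.6429.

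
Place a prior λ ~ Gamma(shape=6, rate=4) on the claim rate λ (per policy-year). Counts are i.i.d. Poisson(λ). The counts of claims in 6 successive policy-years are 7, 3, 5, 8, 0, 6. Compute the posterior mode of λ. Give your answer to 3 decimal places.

Σxᵢ = 7+3+5+8+0+6 = 29, with n = 6.
Posterior ∝ λ^5e^(−4λ) · λ^29e^(−6λ) = λ^34e^(−10λ), i.e. Gamma(shape=35, rate=10).
The mode of a Gamma(a, b) with a ≥ 1 (shape–rate) is (a−1)/b = 34/10 ≈ 3.400.

λ̂_MAP = 3.400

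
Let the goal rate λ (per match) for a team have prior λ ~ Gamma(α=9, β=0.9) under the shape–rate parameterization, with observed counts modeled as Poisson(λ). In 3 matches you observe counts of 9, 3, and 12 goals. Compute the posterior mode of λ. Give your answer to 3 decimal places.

λ̂_MAP = 8.205

Σxᵢ = 9+3+12 = 24, with n = 3.
Posterior ∝ λ^8e^(−0.9λ) · λ^24e^(−3λ) = λ^32e^(−3.9λ), i.e. Gamma(shape=33, rate=3.9).
The mode of a Gamma(a, b) with a ≥ 1 (shape–rate) is (a−1)/b = 32/3.9 ≈ 8.205.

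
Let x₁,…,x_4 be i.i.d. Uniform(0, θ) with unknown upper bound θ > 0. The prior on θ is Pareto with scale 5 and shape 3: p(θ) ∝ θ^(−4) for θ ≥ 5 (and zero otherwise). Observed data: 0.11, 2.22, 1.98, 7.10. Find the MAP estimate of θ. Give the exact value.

θ̂_MAP = 7.10

The Uniform(0, θ) likelihood is θ^(−n) for θ ≥ max(xᵢ), zero otherwise. Here max(xᵢ) = 7.10.
Posterior ∝ θ^(−4) · θ^(−4) = θ^(−8) on θ ≥ max(5, 7.10) = 7.10.
This density is strictly decreasing in θ, so the posterior mode lies at the lower boundary of the support.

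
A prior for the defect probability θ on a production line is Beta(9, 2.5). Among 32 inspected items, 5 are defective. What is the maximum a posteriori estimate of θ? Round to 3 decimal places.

Prior: Beta(9, 2.5).
Data: 5 successes in 32 trials. The binomial likelihood contributes θ^5(1−θ)^27, so the posterior is Beta(9+5, 2.5+27) = Beta(14, 29.5).
For Beta(a, b) with a, b > 1 the mode is (a−1)/(a+b−2) = 13/41.5 ≈ 0.313.

θ̂_MAP = 0.313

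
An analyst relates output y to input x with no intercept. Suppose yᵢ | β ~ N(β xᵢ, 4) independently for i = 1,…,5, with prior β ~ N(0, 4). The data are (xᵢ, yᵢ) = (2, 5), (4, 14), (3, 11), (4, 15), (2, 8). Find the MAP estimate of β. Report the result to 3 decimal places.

β̂_MAP = 3.500

log p(β | y) = −Σ(yᵢ − βxᵢ)²/(2·4) − β²/(2·4) + const.
Setting the derivative to zero: Σxᵢ(yᵢ − βxᵢ)/4 − β/4 = 0, so β = Σxᵢyᵢ / (Σxᵢ² + σ²/τ²).
Σxᵢyᵢ = 2·5 + 4·14 + 3·11 + 4·15 + 2·8 = 175; Σxᵢ² = 49; σ²/τ² = 1.
β̂_MAP = 175 / (49 + 1) = 175/50 ≈ 3.500.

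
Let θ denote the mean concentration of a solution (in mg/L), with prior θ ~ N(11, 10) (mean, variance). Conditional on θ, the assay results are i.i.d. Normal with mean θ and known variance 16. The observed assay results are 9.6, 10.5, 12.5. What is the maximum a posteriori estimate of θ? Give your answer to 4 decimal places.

n = 3; x̄ = (9.6 + 10.5 + 12.5)/3 = 32.6/3 = 163/15 ≈ 10.8667.
For a Normal prior and Normal likelihood with known variance, the posterior is Normal; its mode equals its mean, the precision-weighted average.
Prior precision 1/σ₀² = 1/10 = 0.1; data precision n/σ² = 3/16 = 0.1875.
θ̂ = (0.1·11 + 0.1875·(163/15)) / (0.1 + 0.1875) = 3.1375/0.2875 = 251/23 ≈ 10.9130.

θ̂_MAP = 10.9130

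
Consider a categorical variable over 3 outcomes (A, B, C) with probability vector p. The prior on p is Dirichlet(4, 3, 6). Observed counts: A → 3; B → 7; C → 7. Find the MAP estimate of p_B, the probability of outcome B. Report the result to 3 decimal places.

MAP estimate of p_B = 0.333

The posterior is Dirichlet(αᵢ + nᵢ) = Dirichlet(7, 10, 13).
For a Dirichlet(a₁,…,a_K) with all aᵢ > 1, the mode has j-th component (aⱼ − 1)/(Σaᵢ − K).
Here Σaᵢ = 30 and K = 3, so p_B = (10 − 1)/(30 − 3) = 9/27 ≈ 0.333.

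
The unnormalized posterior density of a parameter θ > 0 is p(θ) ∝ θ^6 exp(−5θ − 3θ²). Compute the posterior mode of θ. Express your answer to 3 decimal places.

ℓ'(θ) = 6/θ − 5 − 6θ. Setting this to zero and multiplying by θ: 6θ² + 5θ − 6 = 0.
θ = (−5 + √(5² + 4·6·6)) / (2·6) = (−5 + √169) / 12 = (−5 + 13)/12 = 2/3.
ℓ''(θ) = −6/θ² − 6 < 0, confirming a maximum.

θ̂_MAP = 0.667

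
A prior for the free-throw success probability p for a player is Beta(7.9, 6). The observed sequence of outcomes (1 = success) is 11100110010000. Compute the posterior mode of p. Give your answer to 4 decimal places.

Prior: Beta(7.9, 6).
Data: 6 successes in 14 trials (from the sequence). The binomial likelihood contributes p^6(1−p)^8, so the posterior is Beta(7.9+6, 6+8) = Beta(13.9, 14).
For Beta(a, b) with a, b > 1 the mode is (a−1)/(a+b−2) = 12.9/25.9 ≈ 0.4981.

p̂_MAP = 0.4981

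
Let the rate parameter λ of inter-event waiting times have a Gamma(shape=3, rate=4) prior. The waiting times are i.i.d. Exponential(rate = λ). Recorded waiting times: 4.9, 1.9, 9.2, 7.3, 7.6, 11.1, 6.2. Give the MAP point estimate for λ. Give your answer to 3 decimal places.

λ̂_MAP = 0.172

The Exponential(rate=λ) likelihood is ∝ λ^n e^(−λΣtᵢ). Here n = 7 and Σtᵢ = 4.9 + 1.9 + 9.2 + 7.3 + 7.6 + 11.1 + 6.2 = 48.2.
Posterior ∝ λ^2e^(−4λ) · λ^7e^(−48.2λ) = λ^9e^(−52.2λ), i.e. Gamma(10, 52.2).
Mode = (a−1)/b = 9/52.2 ≈ 0.172.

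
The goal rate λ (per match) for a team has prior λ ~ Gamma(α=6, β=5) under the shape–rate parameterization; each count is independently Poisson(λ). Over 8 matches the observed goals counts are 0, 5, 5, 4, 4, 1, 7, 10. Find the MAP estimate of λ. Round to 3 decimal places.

Σxᵢ = 0+5+5+4+4+1+7+10 = 36, with n = 8.
Posterior ∝ λ^5e^(−5λ) · λ^36e^(−8λ) = λ^41e^(−13λ), i.e. Gamma(shape=42, rate=13).
The mode of a Gamma(a, b) with a ≥ 1 (shape–rate) is (a−1)/b = 41/13 ≈ 3.154.

λ̂_MAP = 3.154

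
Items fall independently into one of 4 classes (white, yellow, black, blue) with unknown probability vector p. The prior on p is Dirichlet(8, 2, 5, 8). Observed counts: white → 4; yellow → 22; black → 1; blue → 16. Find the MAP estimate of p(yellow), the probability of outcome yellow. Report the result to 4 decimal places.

The posterior is Dirichlet(αᵢ + nᵢ) = Dirichlet(12, 24, 6, 24).
For a Dirichlet(a₁,…,a_K) with all aᵢ > 1, the mode has j-th component (aⱼ − 1)/(Σaᵢ − K).
Here Σaᵢ = 66 and K = 4, so p(yellow) = (24 − 1)/(66 − 4) = 23/62 ≈ 0.3710.

MAP estimate of p(yellow) = 0.3710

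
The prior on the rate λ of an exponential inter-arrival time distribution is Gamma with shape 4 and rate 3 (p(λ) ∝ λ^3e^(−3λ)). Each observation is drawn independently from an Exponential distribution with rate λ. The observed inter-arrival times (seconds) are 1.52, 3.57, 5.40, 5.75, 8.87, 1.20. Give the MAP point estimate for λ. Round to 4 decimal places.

λ̂_MAP = 0.3071

The Exponential(rate=λ) likelihood is ∝ λ^n e^(−λΣtᵢ). Here n = 6 and Σtᵢ = 1.52 + 3.57 + 5.40 + 5.75 + 8.87 + 1.20 = 26.31.
Posterior ∝ λ^3e^(−3λ) · λ^6e^(−26.31λ) = λ^9e^(−29.31λ), i.e. Gamma(10, 29.31).
Mode = (a−1)/b = 9/29.31 ≈ 0.3071.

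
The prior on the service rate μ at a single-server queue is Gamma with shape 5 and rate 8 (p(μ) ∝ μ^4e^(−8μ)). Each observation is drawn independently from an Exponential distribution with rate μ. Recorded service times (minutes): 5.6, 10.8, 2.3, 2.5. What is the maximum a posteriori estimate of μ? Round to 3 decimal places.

μ̂_MAP = 0.274

The Exponential(rate=μ) likelihood is ∝ μ^n e^(−μΣtᵢ). Here n = 4 and Σtᵢ = 5.6 + 10.8 + 2.3 + 2.5 = 21.2.
Posterior ∝ μ^4e^(−8μ) · μ^4e^(−21.2μ) = μ^8e^(−29.2μ), i.e. Gamma(9, 29.2).
Mode = (a−1)/b = 8/29.2 ≈ 0.274.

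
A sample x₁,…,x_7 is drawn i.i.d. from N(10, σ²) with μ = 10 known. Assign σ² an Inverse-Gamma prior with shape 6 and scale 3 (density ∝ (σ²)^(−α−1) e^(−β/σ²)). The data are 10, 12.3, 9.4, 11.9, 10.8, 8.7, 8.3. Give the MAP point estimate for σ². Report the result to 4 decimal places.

Sum of squared deviations about the known mean: SS = (10−10)² + (12.3−10)² + (9.4−10)² + (11.9−10)² + (10.8−10)² + (8.7−10)² + (8.3−10)² = 14.48.
The Normal likelihood contributes (σ²)^(−n/2) exp(−SS/(2σ²)), so the posterior is Inverse-Gamma(α + n/2, β + SS/2) = Inverse-Gamma(9.5, 10.24).
The mode of Inverse-Gamma(a, b) is b/(a+1) = 10.24/10.5 ≈ 0.9752.

σ̂²_MAP = 0.9752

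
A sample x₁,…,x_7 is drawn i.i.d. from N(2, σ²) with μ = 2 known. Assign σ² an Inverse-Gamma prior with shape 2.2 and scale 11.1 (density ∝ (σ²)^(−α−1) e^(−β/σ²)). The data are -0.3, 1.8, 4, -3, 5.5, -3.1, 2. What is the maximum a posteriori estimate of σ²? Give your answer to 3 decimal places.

σ̂²_MAP = 7.074

Sum of squared deviations about the known mean: SS = (-0.3−2)² + (1.8−2)² + (4−2)² + (-3−2)² + (5.5−2)² + (-3.1−2)² + (2−2)² = 72.59.
The Normal likelihood contributes (σ²)^(−n/2) exp(−SS/(2σ²)), so the posterior is Inverse-Gamma(α + n/2, β + SS/2) = Inverse-Gamma(5.7, 47.395).
The mode of Inverse-Gamma(a, b) is b/(a+1) = 47.395/6.7 ≈ 7.074.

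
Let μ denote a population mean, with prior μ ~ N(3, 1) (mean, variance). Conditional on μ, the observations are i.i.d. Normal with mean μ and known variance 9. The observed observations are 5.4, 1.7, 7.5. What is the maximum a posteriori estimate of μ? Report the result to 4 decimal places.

n = 3; x̄ = (5.4 + 1.7 + 7.5)/3 = 14.6/3 = 73/15 ≈ 4.8667.
For a Normal prior and Normal likelihood with known variance, the posterior is Normal; its mode equals its mean, the precision-weighted average.
Prior precision 1/σ₀² = 1/1 = 1; data precision n/σ² = 3/9 = 1/3.
μ̂ = (1·3 + (1/3)·(73/15)) / (1 + 1/3) = (208/45)/(4/3) = 52/15 ≈ 3.4667.

μ̂_MAP = 3.4667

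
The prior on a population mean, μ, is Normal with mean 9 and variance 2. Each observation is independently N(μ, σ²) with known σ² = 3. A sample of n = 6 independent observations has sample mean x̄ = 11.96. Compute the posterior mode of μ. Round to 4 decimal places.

n = 6, x̄ = 11.96.
For a Normal prior and Normal likelihood with known variance, the posterior is Normal; its mode equals its mean, the precision-weighted average.
Prior precision 1/σ₀² = 1/2 = 0.5; data precision n/σ² = 6/3 = 2.
μ̂ = (0.5·9 + 2·11.96) / (0.5 + 2) = 28.42/2.5 = 11.3680.

μ̂_MAP = 11.3680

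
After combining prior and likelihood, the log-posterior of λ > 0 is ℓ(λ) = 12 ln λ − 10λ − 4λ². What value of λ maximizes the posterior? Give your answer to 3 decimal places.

λ̂_MAP = 0.750

ℓ'(λ) = 12/λ − 10 − 8λ. Setting this to zero and multiplying by λ: 8λ² + 10λ − 12 = 0.
λ = (−10 + √(10² + 4·8·12)) / (2·8) = (−10 + √484) / 16 = (−10 + 22)/16 = 3/4.
ℓ''(λ) = −12/λ² − 8 < 0, confirming a maximum.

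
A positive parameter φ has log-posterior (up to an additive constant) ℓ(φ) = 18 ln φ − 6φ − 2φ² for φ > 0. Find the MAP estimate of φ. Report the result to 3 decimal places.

ℓ'(φ) = 18/φ − 6 − 4φ. Setting this to zero and multiplying by φ: 4φ² + 6φ − 18 = 0.
φ = (−6 + √(6² + 4·4·18)) / (2·4) = (−6 + √324) / 8 = (−6 + 18)/8 = 3/2.
ℓ''(φ) = −18/φ² − 4 < 0, confirming a maximum.

φ̂_MAP = 1.500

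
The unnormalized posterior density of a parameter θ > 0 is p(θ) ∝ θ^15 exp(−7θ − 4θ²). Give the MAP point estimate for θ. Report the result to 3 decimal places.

θ̂_MAP = 1.000

ℓ'(θ) = 15/θ − 7 − 8θ. Setting this to zero and multiplying by θ: 8θ² + 7θ − 15 = 0.
θ = (−7 + √(7² + 4·8·15)) / (2·8) = (−7 + √529) / 16 = (−7 + 23)/16 = 1.
ℓ''(θ) = −15/θ² − 8 < 0, confirming a maximum.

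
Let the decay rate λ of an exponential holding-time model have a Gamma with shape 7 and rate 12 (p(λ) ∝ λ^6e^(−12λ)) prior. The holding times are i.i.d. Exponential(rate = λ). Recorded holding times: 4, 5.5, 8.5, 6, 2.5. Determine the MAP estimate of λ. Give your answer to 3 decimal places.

The Exponential(rate=λ) likelihood is ∝ λ^n e^(−λΣtᵢ). Here n = 5 and Σtᵢ = 4 + 5.5 + 8.5 + 6 + 2.5 = 26.5.
Posterior ∝ λ^6e^(−12λ) · λ^5e^(−26.5λ) = λ^11e^(−38.5λ), i.e. Gamma(12, 38.5).
Mode = (a−1)/b = 11/38.5 ≈ 0.286.

λ̂_MAP = 0.286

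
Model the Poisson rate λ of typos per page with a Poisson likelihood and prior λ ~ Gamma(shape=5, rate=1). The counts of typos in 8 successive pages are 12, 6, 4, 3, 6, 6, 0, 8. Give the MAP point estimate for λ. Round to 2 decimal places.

Σxᵢ = 12+6+4+3+6+6+0+8 = 45, with n = 8.
Posterior ∝ λ^4e^(−1λ) · λ^45e^(−8λ) = λ^49e^(−9λ), i.e. Gamma(shape=50, rate=9).
The mode of a Gamma(a, b) with a ≥ 1 (shape–rate) is (a−1)/b = 49/9 ≈ 5.44.

λ̂_MAP = 5.44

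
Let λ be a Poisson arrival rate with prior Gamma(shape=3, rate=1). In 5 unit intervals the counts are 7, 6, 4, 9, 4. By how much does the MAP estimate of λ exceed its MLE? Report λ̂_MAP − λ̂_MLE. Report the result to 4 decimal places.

MAP − MLE = -0.6667

Σxᵢ = 30. Posterior is Gamma(33, 6); MAP = (33−1)/6 = 32/6 ≈ 5.33333.
MLE = x̄ = 30/5 ≈ 6.00000.
Difference = 32/6 − 30/5 = -2/3 ≈ -0.6667.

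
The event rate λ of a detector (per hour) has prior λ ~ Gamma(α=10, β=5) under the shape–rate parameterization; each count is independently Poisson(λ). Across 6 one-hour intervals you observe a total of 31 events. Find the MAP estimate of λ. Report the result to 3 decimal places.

Σxᵢ = 31, n = 6.
Posterior ∝ λ^9e^(−5λ) · λ^31e^(−6λ) = λ^40e^(−11λ), i.e. Gamma(shape=41, rate=11).
The mode of a Gamma(a, b) with a ≥ 1 (shape–rate) is (a−1)/b = 40/11 ≈ 3.636.

λ̂_MAP = 3.636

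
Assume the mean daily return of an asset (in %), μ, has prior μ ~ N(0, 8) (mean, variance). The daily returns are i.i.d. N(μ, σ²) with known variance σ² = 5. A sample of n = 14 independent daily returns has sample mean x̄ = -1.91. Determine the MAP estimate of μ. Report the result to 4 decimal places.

μ̂_MAP = -1.8284

n = 14, x̄ = -1.91.
For a Normal prior and Normal likelihood with known variance, the posterior is Normal; its mode equals its mean, the precision-weighted average.
Prior precision 1/σ₀² = 1/8 = 0.125; data precision n/σ² = 14/5 = 2.8.
μ̂ = (0.125·0 + 2.8·(-1.91)) / (0.125 + 2.8) = (-5.348)/2.925 = -5348/2925 ≈ -1.8284.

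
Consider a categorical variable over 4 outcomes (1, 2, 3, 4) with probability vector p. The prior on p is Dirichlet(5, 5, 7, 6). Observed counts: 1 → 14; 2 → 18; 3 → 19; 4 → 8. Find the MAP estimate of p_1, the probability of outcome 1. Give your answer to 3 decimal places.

MAP estimate: 0.231

The posterior is Dirichlet(αᵢ + nᵢ) = Dirichlet(19, 23, 26, 14).
For a Dirichlet(a₁,…,a_K) with all aᵢ > 1, the mode has j-th component (aⱼ − 1)/(Σaᵢ − K).
Here Σaᵢ = 82 and K = 4, so p_1 = (19 − 1)/(82 − 4) = 18/78 ≈ 0.231.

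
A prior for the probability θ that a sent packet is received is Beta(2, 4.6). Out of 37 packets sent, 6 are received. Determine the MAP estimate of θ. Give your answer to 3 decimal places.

Prior: Beta(2, 4.6).
Data: 6 successes in 37 trials. The binomial likelihood contributes θ^6(1−θ)^31, so the posterior is Beta(2+6, 4.6+31) = Beta(8, 35.6).
For Beta(a, b) with a, b > 1 the mode is (a−1)/(a+b−2) = 7/41.6 ≈ 0.168.

θ̂_MAP = 0.168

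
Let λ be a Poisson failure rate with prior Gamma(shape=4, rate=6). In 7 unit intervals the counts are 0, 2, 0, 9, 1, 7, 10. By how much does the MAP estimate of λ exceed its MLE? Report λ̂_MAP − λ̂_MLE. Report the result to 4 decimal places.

MAP − MLE = -1.6813

Σxᵢ = 29. Posterior is Gamma(33, 13); MAP = (33−1)/13 = 32/13 ≈ 2.46154.
MLE = x̄ = 29/7 ≈ 4.14286.
Difference = 32/13 − 29/7 = -153/91 ≈ -1.6813.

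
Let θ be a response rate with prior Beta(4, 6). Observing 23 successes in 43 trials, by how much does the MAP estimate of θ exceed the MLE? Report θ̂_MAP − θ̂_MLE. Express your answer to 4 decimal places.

MAP − MLE = -0.0251

Posterior is Beta(27, 26); MAP = (27−1)/(53−2) = 26/51 ≈ 0.50980.
MLE ignores the prior: θ̂_MLE = k/n = 23/43 ≈ 0.53488.
Difference = 26/51 − 23/43 = -55/2193 ≈ -0.0251.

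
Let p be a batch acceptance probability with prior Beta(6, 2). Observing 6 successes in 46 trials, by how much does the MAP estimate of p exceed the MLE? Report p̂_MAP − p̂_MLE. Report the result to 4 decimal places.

Posterior is Beta(12, 42); MAP = (12−1)/(54−2) = 11/52 ≈ 0.21154.
MLE ignores the prior: p̂_MLE = k/n = 6/46 ≈ 0.13043.
Difference = 11/52 − 6/46 = 97/1196 ≈ 0.0811.

MAP − MLE = 0.0811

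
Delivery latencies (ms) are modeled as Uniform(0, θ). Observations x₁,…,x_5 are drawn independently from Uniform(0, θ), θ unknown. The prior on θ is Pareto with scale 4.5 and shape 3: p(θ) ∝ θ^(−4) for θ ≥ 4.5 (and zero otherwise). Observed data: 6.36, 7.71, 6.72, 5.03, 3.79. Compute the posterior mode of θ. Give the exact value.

θ̂_MAP = 7.71

The Uniform(0, θ) likelihood is θ^(−n) for θ ≥ max(xᵢ), zero otherwise. Here max(xᵢ) = 7.71.
Posterior ∝ θ^(−4) · θ^(−5) = θ^(−9) on θ ≥ max(4.5, 7.71) = 7.71.
This density is strictly decreasing in θ, so the posterior mode lies at the lower boundary of the support.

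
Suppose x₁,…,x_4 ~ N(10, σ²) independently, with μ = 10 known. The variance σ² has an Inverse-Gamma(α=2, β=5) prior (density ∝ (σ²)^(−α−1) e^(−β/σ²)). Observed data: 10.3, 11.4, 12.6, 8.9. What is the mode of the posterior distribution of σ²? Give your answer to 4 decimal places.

σ̂²_MAP = 2.0020

Sum of squared deviations about the known mean: SS = (10.3−10)² + (11.4−10)² + (12.6−10)² + (8.9−10)² = 10.02.
The Normal likelihood contributes (σ²)^(−n/2) exp(−SS/(2σ²)), so the posterior is Inverse-Gamma(α + n/2, β + SS/2) = Inverse-Gamma(4, 10.01).
The mode of Inverse-Gamma(a, b) is b/(a+1) = 10.01/5 ≈ 2.0020.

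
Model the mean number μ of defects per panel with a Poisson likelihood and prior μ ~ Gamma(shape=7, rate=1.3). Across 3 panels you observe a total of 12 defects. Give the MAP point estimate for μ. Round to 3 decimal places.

Σxᵢ = 12, n = 3.
Posterior ∝ μ^6e^(−1.3μ) · μ^12e^(−3μ) = μ^18e^(−4.3μ), i.e. Gamma(shape=19, rate=4.3).
The mode of a Gamma(a, b) with a ≥ 1 (shape–rate) is (a−1)/b = 18/4.3 ≈ 4.186.

μ̂_MAP = 4.186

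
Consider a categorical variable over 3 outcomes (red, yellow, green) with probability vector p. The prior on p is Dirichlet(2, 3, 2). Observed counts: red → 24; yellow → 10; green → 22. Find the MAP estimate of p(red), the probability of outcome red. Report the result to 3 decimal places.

The posterior is Dirichlet(αᵢ + nᵢ) = Dirichlet(26, 13, 24).
For a Dirichlet(a₁,…,a_K) with all aᵢ > 1, the mode has j-th component (aⱼ − 1)/(Σaᵢ − K).
Here Σaᵢ = 63 and K = 3, so p(red) = (26 − 1)/(63 − 3) = 25/60 ≈ 0.417.

MAP estimate of p(red) = 0.417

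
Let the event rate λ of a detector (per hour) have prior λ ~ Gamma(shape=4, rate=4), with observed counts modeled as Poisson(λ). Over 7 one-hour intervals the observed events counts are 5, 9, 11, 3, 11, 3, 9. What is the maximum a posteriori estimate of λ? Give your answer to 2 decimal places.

Σxᵢ = 5+9+11+3+11+3+9 = 51, with n = 7.
Posterior ∝ λ^3e^(−4λ) · λ^51e^(−7λ) = λ^54e^(−11λ), i.e. Gamma(shape=55, rate=11).
The mode of a Gamma(a, b) with a ≥ 1 (shape–rate) is (a−1)/b = 54/11 ≈ 4.91.

λ̂_MAP = 4.91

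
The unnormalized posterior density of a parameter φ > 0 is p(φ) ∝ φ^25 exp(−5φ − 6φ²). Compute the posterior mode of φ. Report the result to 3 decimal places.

ℓ'(φ) = 25/φ − 5 − 12φ. Setting this to zero and multiplying by φ: 12φ² + 5φ − 25 = 0.
φ = (−5 + √(5² + 4·12·25)) / (2·12) = (−5 + √1225) / 24 = (−5 + 35)/24 = 5/4.
ℓ''(φ) = −25/φ² − 12 < 0, confirming a maximum.

φ̂_MAP = 1.250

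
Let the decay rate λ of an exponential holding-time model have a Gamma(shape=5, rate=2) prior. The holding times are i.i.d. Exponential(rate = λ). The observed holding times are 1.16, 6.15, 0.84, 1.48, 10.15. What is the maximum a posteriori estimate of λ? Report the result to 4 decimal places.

λ̂_MAP = 0.4132

The Exponential(rate=λ) likelihood is ∝ λ^n e^(−λΣtᵢ). Here n = 5 and Σtᵢ = 1.16 + 6.15 + 0.84 + 1.48 + 10.15 = 19.78.
Posterior ∝ λ^4e^(−2λ) · λ^5e^(−19.78λ) = λ^9e^(−21.78λ), i.e. Gamma(10, 21.78).
Mode = (a−1)/b = 9/21.78 ≈ 0.4132.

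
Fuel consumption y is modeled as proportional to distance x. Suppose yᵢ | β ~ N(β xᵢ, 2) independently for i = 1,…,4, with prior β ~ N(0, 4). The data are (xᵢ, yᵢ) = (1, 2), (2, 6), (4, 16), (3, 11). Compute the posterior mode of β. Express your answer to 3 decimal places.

β̂_MAP = 3.639

log p(β | y) = −Σ(yᵢ − βxᵢ)²/(2·2) − β²/(2·4) + const.
Setting the derivative to zero: Σxᵢ(yᵢ − βxᵢ)/2 − β/4 = 0, so β = Σxᵢyᵢ / (Σxᵢ² + σ²/τ²).
Σxᵢyᵢ = 1·2 + 2·6 + 4·16 + 3·11 = 111; Σxᵢ² = 30; σ²/τ² = 0.5.
β̂_MAP = 111 / (30 + 0.5) = 111/30.5 ≈ 3.639.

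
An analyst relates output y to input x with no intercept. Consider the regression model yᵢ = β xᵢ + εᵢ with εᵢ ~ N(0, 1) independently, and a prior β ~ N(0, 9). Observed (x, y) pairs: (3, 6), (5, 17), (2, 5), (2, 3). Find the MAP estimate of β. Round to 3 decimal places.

log p(β | y) = −Σ(yᵢ − βxᵢ)²/(2·1) − β²/(2·9) + const.
Setting the derivative to zero: Σxᵢ(yᵢ − βxᵢ)/1 − β/9 = 0, so β = Σxᵢyᵢ / (Σxᵢ² + σ²/τ²).
Σxᵢyᵢ = 3·6 + 5·17 + 2·5 + 2·3 = 119; Σxᵢ² = 42; σ²/τ² = 1/9.
β̂_MAP = 119 / (42 + 1/9) = 119/(379/9) = 1071/379 ≈ 2.826.

β̂_MAP = 2.826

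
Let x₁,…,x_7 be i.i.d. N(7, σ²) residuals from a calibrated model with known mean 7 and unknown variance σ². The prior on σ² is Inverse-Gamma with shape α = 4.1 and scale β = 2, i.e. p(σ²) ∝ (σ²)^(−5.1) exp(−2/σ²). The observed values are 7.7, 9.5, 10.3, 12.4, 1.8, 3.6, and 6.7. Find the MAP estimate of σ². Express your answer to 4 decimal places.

Sum of squared deviations about the known mean: SS = (7.7−7)² + (9.5−7)² + (10.3−7)² + (12.4−7)² + (1.8−7)² + (3.6−7)² + (6.7−7)² = 85.48.
The Normal likelihood contributes (σ²)^(−n/2) exp(−SS/(2σ²)), so the posterior is Inverse-Gamma(α + n/2, β + SS/2) = Inverse-Gamma(7.6, 44.74).
The mode of Inverse-Gamma(a, b) is b/(a+1) = 44.74/8.6 ≈ 5.2023.

σ̂²_MAP = 5.2023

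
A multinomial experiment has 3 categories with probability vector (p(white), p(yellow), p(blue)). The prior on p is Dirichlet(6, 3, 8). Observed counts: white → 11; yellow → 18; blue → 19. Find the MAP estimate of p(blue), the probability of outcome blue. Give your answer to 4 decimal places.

The posterior is Dirichlet(αᵢ + nᵢ) = Dirichlet(17, 21, 27).
For a Dirichlet(a₁,…,a_K) with all aᵢ > 1, the mode has j-th component (aⱼ − 1)/(Σaᵢ − K).
Here Σaᵢ = 65 and K = 3, so p(blue) = (27 − 1)/(65 − 3) = 26/62 ≈ 0.4194.

MAP estimate of p(blue) = 0.4194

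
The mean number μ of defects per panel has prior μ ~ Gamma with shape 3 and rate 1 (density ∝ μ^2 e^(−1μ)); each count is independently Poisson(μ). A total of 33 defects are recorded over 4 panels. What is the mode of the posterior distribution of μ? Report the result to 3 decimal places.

μ̂_MAP = 7.000

Σxᵢ = 33, n = 4.
Posterior ∝ μ^2e^(−1μ) · μ^33e^(−4μ) = μ^35e^(−5μ), i.e. Gamma(shape=36, rate=5).
The mode of a Gamma(a, b) with a ≥ 1 (shape–rate) is (a−1)/b = 35/5 ≈ 7.000.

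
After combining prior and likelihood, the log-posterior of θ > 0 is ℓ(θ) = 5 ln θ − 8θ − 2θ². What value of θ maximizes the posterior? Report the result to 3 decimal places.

ℓ'(θ) = 5/θ − 8 − 4θ. Setting this to zero and multiplying by θ: 4θ² + 8θ − 5 = 0.
θ = (−8 + √(8² + 4·4·5)) / (2·4) = (−8 + √144) / 8 = (−8 + 12)/8 = 1/2.
ℓ''(θ) = −5/θ² − 4 < 0, confirming a maximum.

θ̂_MAP = 0.500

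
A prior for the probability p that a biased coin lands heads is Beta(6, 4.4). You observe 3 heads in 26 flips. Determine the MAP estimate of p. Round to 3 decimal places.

p̂_MAP = 0.233

Prior: Beta(6, 4.4).
Data: 3 successes in 26 trials. The binomial likelihood contributes p^3(1−p)^23, so the posterior is Beta(6+3, 4.4+23) = Beta(9, 27.4).
For Beta(a, b) with a, b > 1 the mode is (a−1)/(a+b−2) = 8/34.4 ≈ 0.233.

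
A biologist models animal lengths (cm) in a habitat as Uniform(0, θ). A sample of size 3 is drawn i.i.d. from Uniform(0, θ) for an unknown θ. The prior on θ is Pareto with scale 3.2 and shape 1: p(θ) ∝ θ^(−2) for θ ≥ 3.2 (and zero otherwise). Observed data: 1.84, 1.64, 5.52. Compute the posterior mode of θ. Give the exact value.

The Uniform(0, θ) likelihood is θ^(−n) for θ ≥ max(xᵢ), zero otherwise. Here max(xᵢ) = 5.52.
Posterior ∝ θ^(−2) · θ^(−3) = θ^(−5) on θ ≥ max(3.2, 5.52) = 5.52.
This density is strictly decreasing in θ, so the posterior mode lies at the lower boundary of the support.

θ̂_MAP = 5.52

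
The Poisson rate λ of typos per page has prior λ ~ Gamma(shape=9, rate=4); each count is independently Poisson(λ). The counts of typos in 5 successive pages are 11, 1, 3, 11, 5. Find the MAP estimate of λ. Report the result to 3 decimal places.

Σxᵢ = 11+1+3+11+5 = 31, with n = 5.
Posterior ∝ λ^8e^(−4λ) · λ^31e^(−5λ) = λ^39e^(−9λ), i.e. Gamma(shape=40, rate=9).
The mode of a Gamma(a, b) with a ≥ 1 (shape–rate) is (a−1)/b = 39/9 ≈ 4.333.

λ̂_MAP = 4.333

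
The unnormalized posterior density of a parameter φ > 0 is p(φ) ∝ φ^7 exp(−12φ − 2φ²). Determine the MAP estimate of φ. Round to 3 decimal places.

φ̂_MAP = 0.500

ℓ'(φ) = 7/φ − 12 − 4φ. Setting this to zero and multiplying by φ: 4φ² + 12φ − 7 = 0.
φ = (−12 + √(12² + 4·4·7)) / (2·4) = (−12 + √256) / 8 = (−12 + 16)/8 = 1/2.
ℓ''(φ) = −7/φ² − 4 < 0, confirming a maximum.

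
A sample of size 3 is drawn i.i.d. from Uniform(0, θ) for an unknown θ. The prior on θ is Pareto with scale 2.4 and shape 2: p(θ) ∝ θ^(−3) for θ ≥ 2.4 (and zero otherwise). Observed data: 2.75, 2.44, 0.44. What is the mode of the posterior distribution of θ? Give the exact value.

θ̂_MAP = 2.75

The Uniform(0, θ) likelihood is θ^(−n) for θ ≥ max(xᵢ), zero otherwise. Here max(xᵢ) = 2.75.
Posterior ∝ θ^(−3) · θ^(−3) = θ^(−6) on θ ≥ max(2.4, 2.75) = 2.75.
This density is strictly decreasing in θ, so the posterior mode lies at the lower boundary of the support.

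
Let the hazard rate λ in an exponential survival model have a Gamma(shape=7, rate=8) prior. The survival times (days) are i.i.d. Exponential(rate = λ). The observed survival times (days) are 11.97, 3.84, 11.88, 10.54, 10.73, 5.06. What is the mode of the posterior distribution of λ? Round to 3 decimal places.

λ̂_MAP = 0.193

The Exponential(rate=λ) likelihood is ∝ λ^n e^(−λΣtᵢ). Here n = 6 and Σtᵢ = 11.97 + 3.84 + 11.88 + 10.54 + 10.73 + 5.06 = 54.02.
Posterior ∝ λ^6e^(−8λ) · λ^6e^(−54.02λ) = λ^12e^(−62.02λ), i.e. Gamma(13, 62.02).
Mode = (a−1)/b = 12/62.02 ≈ 0.193.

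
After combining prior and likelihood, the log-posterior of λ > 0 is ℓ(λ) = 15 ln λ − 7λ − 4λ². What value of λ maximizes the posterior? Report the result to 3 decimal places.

λ̂_MAP = 1.000

ℓ'(λ) = 15/λ − 7 − 8λ. Setting this to zero and multiplying by λ: 8λ² + 7λ − 15 = 0.
λ = (−7 + √(7² + 4·8·15)) / (2·8) = (−7 + √529) / 16 = (−7 + 23)/16 = 1.
ℓ''(λ) = −15/λ² − 8 < 0, confirming a maximum.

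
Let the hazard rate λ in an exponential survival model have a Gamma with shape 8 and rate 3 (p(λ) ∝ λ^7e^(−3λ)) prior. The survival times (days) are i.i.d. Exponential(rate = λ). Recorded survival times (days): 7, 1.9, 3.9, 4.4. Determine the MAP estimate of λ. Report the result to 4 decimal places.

The Exponential(rate=λ) likelihood is ∝ λ^n e^(−λΣtᵢ). Here n = 4 and Σtᵢ = 7 + 1.9 + 3.9 + 4.4 = 17.2.
Posterior ∝ λ^7e^(−3λ) · λ^4e^(−17.2λ) = λ^11e^(−20.2λ), i.e. Gamma(12, 20.2).
Mode = (a−1)/b = 11/20.2 ≈ 0.5446.

λ̂_MAP = 0.5446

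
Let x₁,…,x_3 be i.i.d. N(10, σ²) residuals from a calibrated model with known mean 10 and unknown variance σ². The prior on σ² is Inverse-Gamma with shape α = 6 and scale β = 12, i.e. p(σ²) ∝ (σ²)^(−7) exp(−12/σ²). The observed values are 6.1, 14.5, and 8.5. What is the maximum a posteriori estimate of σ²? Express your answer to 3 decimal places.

Sum of squared deviations about the known mean: SS = (6.1−10)² + (14.5−10)² + (8.5−10)² = 37.71.
The Normal likelihood contributes (σ²)^(−n/2) exp(−SS/(2σ²)), so the posterior is Inverse-Gamma(α + n/2, β + SS/2) = Inverse-Gamma(7.5, 30.855).
The mode of Inverse-Gamma(a, b) is b/(a+1) = 30.855/8.5 ≈ 3.630.

σ̂²_MAP = 3.630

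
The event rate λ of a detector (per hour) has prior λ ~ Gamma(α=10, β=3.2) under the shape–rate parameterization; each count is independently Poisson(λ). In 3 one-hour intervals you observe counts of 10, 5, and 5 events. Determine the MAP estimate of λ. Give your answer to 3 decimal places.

λ̂_MAP = 4.677

Σxᵢ = 10+5+5 = 20, with n = 3.
Posterior ∝ λ^9e^(−3.2λ) · λ^20e^(−3λ) = λ^29e^(−6.2λ), i.e. Gamma(shape=30, rate=6.2).
The mode of a Gamma(a, b) with a ≥ 1 (shape–rate) is (a−1)/b = 29/6.2 ≈ 4.677.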